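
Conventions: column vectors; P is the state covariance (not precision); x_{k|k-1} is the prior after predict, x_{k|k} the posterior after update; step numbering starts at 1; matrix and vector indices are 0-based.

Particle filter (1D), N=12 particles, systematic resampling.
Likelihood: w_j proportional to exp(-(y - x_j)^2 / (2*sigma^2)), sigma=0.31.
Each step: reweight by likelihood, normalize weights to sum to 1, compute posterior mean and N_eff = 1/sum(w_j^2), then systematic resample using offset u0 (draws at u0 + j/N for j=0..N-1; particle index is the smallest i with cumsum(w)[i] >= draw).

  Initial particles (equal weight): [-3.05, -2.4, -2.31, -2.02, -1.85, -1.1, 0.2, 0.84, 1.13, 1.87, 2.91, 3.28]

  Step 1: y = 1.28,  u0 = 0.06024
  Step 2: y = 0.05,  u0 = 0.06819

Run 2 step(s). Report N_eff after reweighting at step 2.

N_eff = 3.8592

step 1: w=[0.0000, 0.0000, 0.0000, 0.0000, 0.0000, 0.0000, 0.0016, 0.2571, 0.6262, 0.1151, 0.0000, 0.0000]  mean=1.1391  Neff=2.1210  idx=[7, 7, 7, 8, 8, 8, 8, 8, 8, 8, 9, 9]
step 2: w=[0.2927, 0.2927, 0.2927, 0.0174, 0.0174, 0.0174, 0.0174, 0.0174, 0.0174, 0.0174, 0.0000, 0.0000]  mean=0.8754  Neff=3.8592  idx=[0, 0, 0, 1, 1, 1, 1, 2, 2, 2, 4, 9]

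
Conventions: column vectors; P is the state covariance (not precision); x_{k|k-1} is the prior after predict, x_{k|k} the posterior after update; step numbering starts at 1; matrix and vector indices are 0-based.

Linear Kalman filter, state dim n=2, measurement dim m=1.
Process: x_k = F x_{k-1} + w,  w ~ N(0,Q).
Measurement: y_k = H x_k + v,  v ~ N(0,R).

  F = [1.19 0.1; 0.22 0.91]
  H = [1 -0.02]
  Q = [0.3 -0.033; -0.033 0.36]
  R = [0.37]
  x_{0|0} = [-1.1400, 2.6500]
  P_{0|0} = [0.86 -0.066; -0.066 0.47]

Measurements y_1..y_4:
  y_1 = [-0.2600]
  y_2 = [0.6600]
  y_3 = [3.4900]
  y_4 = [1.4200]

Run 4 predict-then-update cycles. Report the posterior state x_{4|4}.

step 1: x^-=[-1.0916, 2.1607]  P^-=[1.5068 0.1620; 0.1620 0.7644]  S=[1.8707]  K=[0.8038; 0.0784]  nu=[0.8748]  x^+=[-0.3884, 2.2293]  P^+=[0.2983 0.0441; 0.0441 0.7529]
step 2: x^-=[-0.2393, 1.9432]  P^-=[0.7404 0.1623; 0.1623 1.0156]  S=[1.1043]  K=[0.6675; 0.1286]  nu=[0.9382]  x^+=[0.3869, 2.0638]  P^+=[0.2483 0.0675; 0.0675 0.9973]
step 3: x^-=[0.6668, 1.9632]  P^-=[0.6777 0.1974; 0.1974 1.2249]  S=[1.0403]  K=[0.6477; 0.1662]  nu=[2.8624]  x^+=[2.5207, 2.4389]  P^+=[0.2413 0.0854; 0.0854 1.1962]
step 4: x^-=[3.2435, 2.7739]  P^-=[0.6741 0.2334; 0.2334 1.3964]  S=[1.0353]  K=[0.6466; 0.1985]  nu=[-1.7681]  x^+=[2.1004, 2.4230]  P^+=[0.2412 0.1005; 0.1005 1.3557]

x_post = [2.1004, 2.4230]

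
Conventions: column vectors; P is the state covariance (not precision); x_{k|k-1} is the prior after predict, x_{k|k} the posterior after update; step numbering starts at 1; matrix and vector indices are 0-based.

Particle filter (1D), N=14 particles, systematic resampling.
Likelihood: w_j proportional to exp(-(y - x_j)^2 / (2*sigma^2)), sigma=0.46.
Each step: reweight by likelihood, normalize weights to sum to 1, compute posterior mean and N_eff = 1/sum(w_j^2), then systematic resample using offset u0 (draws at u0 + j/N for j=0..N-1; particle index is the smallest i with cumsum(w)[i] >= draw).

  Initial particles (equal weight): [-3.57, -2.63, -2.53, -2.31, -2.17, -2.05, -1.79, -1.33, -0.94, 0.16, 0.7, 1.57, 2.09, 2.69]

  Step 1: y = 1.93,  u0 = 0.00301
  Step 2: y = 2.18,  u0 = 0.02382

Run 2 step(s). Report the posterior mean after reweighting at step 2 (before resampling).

post_mean = 2.0096

step 1: w=[0.0000, 0.0000, 0.0000, 0.0000, 0.0000, 0.0000, 0.0000, 0.0000, 0.0000, 0.0003, 0.0143, 0.3753, 0.4799, 0.1302]  mean=1.9525  Neff=2.5753  idx=[10, 11, 11, 11, 11, 11, 12, 12, 12, 12, 12, 12, 12, 13]
step 2: w=[0.0006, 0.0437, 0.0437, 0.0437, 0.0437, 0.0437, 0.1034, 0.1034, 0.1034, 0.1034, 0.1034, 0.1034, 0.1034, 0.0570]  mean=2.0096  Neff=11.4110  idx=[1, 3, 4, 6, 6, 7, 8, 8, 9, 10, 11, 11, 12, 13]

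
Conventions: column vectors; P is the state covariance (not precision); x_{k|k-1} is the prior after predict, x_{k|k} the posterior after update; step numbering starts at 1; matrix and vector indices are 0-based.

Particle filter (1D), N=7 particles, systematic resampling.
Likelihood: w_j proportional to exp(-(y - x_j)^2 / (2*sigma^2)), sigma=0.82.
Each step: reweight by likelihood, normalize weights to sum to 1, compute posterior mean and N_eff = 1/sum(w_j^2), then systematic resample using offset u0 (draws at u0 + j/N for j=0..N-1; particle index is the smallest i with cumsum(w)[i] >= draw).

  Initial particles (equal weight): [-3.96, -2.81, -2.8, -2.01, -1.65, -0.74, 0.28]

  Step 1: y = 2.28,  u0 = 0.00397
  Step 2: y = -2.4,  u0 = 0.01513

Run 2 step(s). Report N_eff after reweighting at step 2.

step 1: w=[0.0000, 0.0000, 0.0000, 0.0000, 0.0002, 0.0217, 0.9781]  mean=0.2574  Neff=1.0448  idx=[5, 6, 6, 6, 6, 6, 6]
step 2: w=[0.8176, 0.0304, 0.0304, 0.0304, 0.0304, 0.0304, 0.0304]  mean=-0.5539  Neff=1.4837  idx=[0, 0, 0, 0, 0, 0, 2]

N_eff = 1.4837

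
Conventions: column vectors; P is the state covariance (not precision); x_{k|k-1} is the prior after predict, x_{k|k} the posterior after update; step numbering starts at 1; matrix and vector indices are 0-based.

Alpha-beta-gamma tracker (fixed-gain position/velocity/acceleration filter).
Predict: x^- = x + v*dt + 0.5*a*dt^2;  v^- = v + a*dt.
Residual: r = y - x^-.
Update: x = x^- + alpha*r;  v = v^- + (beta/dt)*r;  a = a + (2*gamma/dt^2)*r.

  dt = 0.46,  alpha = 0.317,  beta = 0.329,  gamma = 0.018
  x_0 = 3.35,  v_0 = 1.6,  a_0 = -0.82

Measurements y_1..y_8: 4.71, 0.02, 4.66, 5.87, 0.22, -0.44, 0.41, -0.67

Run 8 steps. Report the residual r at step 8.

resid = 1.7112

step 1: x_pred=3.9992  r=0.7108  x^+=4.2246  v^+=1.7311  a^+=-0.6991
step 2: x_pred=4.9469  r=-4.9269  x^+=3.3851  v^+=-2.1142  a^+=-1.5373
step 3: x_pred=2.2499  r=2.4101  x^+=3.0139  v^+=-1.0977  a^+=-1.1273
step 4: x_pred=2.3897  r=3.4803  x^+=3.4930  v^+=0.8730  a^+=-0.5352
step 5: x_pred=3.8379  r=-3.6179  x^+=2.6910  v^+=-1.9608  a^+=-1.1507
step 6: x_pred=1.6673  r=-2.1073  x^+=0.9993  v^+=-3.9973  a^+=-1.5092
step 7: x_pred=-0.9991  r=1.4091  x^+=-0.5524  v^+=-3.6837  a^+=-1.2695
step 8: x_pred=-2.3812  r=1.7112  x^+=-1.8388  v^+=-3.0437  a^+=-0.9783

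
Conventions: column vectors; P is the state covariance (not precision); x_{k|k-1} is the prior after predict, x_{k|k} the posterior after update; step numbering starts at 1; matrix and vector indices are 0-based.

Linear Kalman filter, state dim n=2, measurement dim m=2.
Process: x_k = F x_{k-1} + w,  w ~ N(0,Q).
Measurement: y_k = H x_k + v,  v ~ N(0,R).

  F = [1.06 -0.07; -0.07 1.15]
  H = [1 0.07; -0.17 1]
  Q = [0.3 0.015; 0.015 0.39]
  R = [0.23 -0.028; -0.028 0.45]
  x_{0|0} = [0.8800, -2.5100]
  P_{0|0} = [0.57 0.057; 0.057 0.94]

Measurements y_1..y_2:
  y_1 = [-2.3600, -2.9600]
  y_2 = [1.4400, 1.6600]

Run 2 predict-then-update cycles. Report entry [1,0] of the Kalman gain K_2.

K[1,0] = 0.1085

step 1: x^-=[1.1085, -2.9481]  P^-=[0.9366 -0.0332; -0.0332 1.6268]  S=[1.1699 -0.1062; -0.1062 2.1151]  K=[0.7939 -0.0511; 0.1396 0.7788]  nu=[-3.2621, 0.1765]  x^+=[-1.4905, -3.2661]  P^+=[0.1850 -0.0138; -0.0138 0.3442]
step 2: x^-=[-1.3513, -3.6516]  P^-=[0.5116 -0.0433; -0.0433 0.8483]  S=[0.7397 -0.0984; -0.0984 1.3278]  K=[0.6812 -0.0476; 0.1085 0.6525]  nu=[3.0469, 5.0819]  x^+=[0.4822, -0.0052]  P^+=[0.1590 -0.0135; -0.0135 0.2883]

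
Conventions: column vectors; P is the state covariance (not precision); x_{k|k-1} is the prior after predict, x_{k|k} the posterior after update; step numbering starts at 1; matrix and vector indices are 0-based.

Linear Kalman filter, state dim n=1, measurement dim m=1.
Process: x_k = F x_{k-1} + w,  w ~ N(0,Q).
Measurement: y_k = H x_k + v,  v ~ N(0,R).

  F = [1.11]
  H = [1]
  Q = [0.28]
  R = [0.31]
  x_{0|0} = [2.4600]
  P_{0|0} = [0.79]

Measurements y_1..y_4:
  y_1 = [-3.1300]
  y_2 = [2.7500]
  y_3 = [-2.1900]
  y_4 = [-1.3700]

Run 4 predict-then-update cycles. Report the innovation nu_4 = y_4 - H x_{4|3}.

step 1: x^-=[2.7306]  P^-=[1.2534]  S=[1.5634]  K=[0.8017]  nu=[-5.8606]  x^+=[-1.9679]  P^+=[0.2485]
step 2: x^-=[-2.1844]  P^-=[0.5862]  S=[0.8962]  K=[0.6541]  nu=[4.9344]  x^+=[1.0432]  P^+=[0.2028]
step 3: x^-=[1.1580]  P^-=[0.5298]  S=[0.8398]  K=[0.6309]  nu=[-3.3480]  x^+=[-0.9542]  P^+=[0.1956]
step 4: x^-=[-1.0592]  P^-=[0.5210]  S=[0.8310]  K=[0.6269]  nu=[-0.3108]  x^+=[-1.2540]  P^+=[0.1944]

innov = [-0.3108]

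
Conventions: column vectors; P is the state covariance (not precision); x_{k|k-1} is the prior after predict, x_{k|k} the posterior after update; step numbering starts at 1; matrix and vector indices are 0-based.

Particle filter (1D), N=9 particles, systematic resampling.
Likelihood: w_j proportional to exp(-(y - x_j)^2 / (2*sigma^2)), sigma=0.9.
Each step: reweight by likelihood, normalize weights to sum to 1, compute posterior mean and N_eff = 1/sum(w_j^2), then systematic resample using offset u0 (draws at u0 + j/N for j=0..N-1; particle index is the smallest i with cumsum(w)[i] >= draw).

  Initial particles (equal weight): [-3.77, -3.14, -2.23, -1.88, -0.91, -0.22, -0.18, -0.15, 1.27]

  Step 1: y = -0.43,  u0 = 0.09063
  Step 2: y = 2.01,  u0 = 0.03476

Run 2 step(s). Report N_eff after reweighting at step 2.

N_eff = 2.0111

step 1: w=[0.0002, 0.0025, 0.0312, 0.0629, 0.1997, 0.2240, 0.2215, 0.2193, 0.0387]  mean=-0.4510  Neff=5.1633  idx=[3, 4, 5, 5, 6, 6, 7, 7, 8]
step 2: w=[0.0001, 0.0050, 0.0452, 0.0452, 0.0504, 0.0504, 0.0547, 0.0547, 0.6943]  mean=0.8226  Neff=2.0111  idx=[2, 4, 7, 8, 8, 8, 8, 8, 8]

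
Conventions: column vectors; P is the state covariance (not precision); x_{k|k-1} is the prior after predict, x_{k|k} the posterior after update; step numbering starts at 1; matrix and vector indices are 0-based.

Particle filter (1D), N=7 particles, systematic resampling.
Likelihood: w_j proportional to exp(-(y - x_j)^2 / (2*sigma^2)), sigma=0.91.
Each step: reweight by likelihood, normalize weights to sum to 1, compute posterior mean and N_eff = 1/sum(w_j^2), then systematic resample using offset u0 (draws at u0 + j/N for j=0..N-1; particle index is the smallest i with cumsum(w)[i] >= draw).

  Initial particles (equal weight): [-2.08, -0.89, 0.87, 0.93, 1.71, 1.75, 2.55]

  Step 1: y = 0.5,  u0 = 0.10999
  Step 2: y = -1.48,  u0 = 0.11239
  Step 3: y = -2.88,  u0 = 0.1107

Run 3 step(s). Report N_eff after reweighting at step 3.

step 1: w=[0.0059, 0.1029, 0.3043, 0.2956, 0.1365, 0.1287, 0.0261]  mean=0.9609  Neff=4.4162  idx=[2, 2, 2, 3, 3, 4, 5]
step 2: w=[0.2086, 0.2086, 0.2086, 0.1755, 0.1755, 0.0126, 0.0108]  mean=0.9111  Neff=5.1984  idx=[0, 1, 1, 2, 3, 4, 4]
step 3: w=[0.1592, 0.1592, 0.1592, 0.1592, 0.1211, 0.1211, 0.1211]  mean=0.8918  Neff=6.8799  idx=[0, 1, 2, 3, 4, 5, 6]

N_eff = 6.8799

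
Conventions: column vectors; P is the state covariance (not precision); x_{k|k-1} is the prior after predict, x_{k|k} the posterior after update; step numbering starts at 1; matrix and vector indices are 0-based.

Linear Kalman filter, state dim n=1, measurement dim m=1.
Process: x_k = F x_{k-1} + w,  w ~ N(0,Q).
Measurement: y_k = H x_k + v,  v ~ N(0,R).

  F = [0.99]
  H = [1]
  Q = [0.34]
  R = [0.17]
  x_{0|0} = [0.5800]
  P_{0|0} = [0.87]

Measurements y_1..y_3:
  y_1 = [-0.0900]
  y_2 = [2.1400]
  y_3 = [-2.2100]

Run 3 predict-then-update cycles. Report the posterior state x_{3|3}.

x_post = [-1.1962]

step 1: x^-=[0.5742]  P^-=[1.1927]  S=[1.3627]  K=[0.8752]  nu=[-0.6642]  x^+=[-0.0071]  P^+=[0.1488]
step 2: x^-=[-0.0071]  P^-=[0.4858]  S=[0.6558]  K=[0.7408]  nu=[2.1471]  x^+=[1.5835]  P^+=[0.1259]
step 3: x^-=[1.5676]  P^-=[0.4634]  S=[0.6334]  K=[0.7316]  nu=[-3.7776]  x^+=[-1.1962]  P^+=[0.1244]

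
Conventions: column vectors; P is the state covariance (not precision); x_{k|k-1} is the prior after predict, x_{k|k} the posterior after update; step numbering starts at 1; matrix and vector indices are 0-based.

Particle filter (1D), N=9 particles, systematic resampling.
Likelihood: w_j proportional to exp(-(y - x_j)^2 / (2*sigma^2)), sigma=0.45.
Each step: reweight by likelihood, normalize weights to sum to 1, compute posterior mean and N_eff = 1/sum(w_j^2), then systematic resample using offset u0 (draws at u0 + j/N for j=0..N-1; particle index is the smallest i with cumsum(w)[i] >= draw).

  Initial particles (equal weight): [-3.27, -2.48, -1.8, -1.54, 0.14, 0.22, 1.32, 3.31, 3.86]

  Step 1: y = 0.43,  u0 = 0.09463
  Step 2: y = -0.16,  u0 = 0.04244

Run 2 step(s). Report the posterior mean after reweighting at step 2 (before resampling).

step 1: w=[0.0000, 0.0000, 0.0000, 0.0000, 0.4390, 0.4846, 0.0764, 0.0000, 0.0000]  mean=0.2689  Neff=2.3077  idx=[4, 4, 4, 4, 5, 5, 5, 5, 6]
step 2: w=[0.1333, 0.1333, 0.1333, 0.1333, 0.1165, 0.1165, 0.1165, 0.1165, 0.0007]  mean=0.1782  Neff=7.9760  idx=[0, 1, 1, 2, 3, 4, 5, 6, 7]

post_mean = 0.1782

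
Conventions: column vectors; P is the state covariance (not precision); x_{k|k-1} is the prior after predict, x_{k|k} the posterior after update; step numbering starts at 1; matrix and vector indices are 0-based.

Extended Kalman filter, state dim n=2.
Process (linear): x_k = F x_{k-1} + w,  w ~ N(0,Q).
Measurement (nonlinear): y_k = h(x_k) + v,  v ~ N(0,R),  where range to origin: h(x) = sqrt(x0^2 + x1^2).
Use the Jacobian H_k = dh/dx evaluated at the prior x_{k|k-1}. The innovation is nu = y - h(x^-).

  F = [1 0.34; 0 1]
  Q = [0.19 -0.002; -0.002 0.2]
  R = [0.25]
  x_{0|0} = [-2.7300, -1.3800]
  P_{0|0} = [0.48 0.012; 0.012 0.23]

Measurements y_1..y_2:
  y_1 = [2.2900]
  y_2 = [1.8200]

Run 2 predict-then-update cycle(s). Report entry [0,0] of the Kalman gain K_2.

step 1: x^-=[-3.1992, -1.3800]  P^-=[0.7047 0.0882; 0.0882 0.4300]  H_jac=[-0.9182 -0.3961]  S=[0.9758]  K=[-0.6990; -0.2575]  nu=[-1.1941]  x^+=[-2.3645, -1.0725]  P^+=[0.2280 -0.0874; -0.0874 0.3653]
step 2: x^-=[-2.7292, -1.0725]  P^-=[0.4008 0.0347; 0.0347 0.5653]  H_jac=[-0.9307 -0.3657]  S=[0.6964]  K=[-0.5539; -0.3433]  nu=[-1.1123]  x^+=[-2.1131, -0.6906]  P^+=[0.1872 -0.0977; -0.0977 0.4832]

K[0,0] = -0.5539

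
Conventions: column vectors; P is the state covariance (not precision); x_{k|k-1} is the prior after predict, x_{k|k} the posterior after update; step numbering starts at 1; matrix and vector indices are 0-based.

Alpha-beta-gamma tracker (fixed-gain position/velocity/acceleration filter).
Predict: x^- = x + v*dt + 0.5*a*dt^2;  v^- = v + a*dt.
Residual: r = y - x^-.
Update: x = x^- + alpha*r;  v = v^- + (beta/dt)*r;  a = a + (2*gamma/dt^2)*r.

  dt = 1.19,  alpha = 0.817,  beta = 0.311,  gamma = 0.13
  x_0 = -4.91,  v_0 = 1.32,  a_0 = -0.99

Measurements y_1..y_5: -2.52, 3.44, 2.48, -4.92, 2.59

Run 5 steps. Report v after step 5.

v_post = -0.7910

step 1: x_pred=-4.0402  r=1.5202  x^+=-2.7982  v^+=0.5392  a^+=-0.7109
step 2: x_pred=-2.6599  r=6.0999  x^+=2.3237  v^+=1.2874  a^+=0.4091
step 3: x_pred=4.1454  r=-1.6654  x^+=2.7848  v^+=1.3390  a^+=0.1033
step 4: x_pred=4.4513  r=-9.3713  x^+=-3.2051  v^+=-0.9872  a^+=-1.6173
step 5: x_pred=-5.5250  r=8.1150  x^+=1.1050  v^+=-0.7910  a^+=-0.1274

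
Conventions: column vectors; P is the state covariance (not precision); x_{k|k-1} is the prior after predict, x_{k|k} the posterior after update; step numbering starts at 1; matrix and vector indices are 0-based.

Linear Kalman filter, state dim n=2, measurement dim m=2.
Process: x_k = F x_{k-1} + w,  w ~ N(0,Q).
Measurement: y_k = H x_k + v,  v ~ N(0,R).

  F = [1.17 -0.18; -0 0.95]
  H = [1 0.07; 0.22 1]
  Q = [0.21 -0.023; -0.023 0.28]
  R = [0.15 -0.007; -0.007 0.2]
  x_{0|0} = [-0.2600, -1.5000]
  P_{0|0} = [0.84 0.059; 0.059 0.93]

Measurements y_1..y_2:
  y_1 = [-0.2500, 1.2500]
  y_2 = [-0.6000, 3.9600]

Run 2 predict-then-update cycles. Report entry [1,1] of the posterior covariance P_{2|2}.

P_post[1,1] = 0.1457

step 1: x^-=[-0.0342, -1.4250]  P^-=[1.3652 -0.1165; -0.1165 1.1193]  S=[1.5043 0.2534; 0.2534 1.3342]  K=[0.9079 -0.0346; -0.1688 0.8518]  nu=[-0.1161, 2.6825]  x^+=[-0.2325, 0.8797]  P^+=[0.1395 -0.0440; -0.0440 0.1812]
step 2: x^-=[-0.4304, 0.8357]  P^-=[0.4254 -0.1029; -0.1029 0.4436]  S=[0.5631 0.0132; 0.0132 0.6189]  K=[0.7433 -0.0308; -0.1435 0.6832]  nu=[-0.2281, 3.2190]  x^+=[-0.6992, 3.0676]  P^+=[0.1143 -0.0365; -0.0365 0.1457]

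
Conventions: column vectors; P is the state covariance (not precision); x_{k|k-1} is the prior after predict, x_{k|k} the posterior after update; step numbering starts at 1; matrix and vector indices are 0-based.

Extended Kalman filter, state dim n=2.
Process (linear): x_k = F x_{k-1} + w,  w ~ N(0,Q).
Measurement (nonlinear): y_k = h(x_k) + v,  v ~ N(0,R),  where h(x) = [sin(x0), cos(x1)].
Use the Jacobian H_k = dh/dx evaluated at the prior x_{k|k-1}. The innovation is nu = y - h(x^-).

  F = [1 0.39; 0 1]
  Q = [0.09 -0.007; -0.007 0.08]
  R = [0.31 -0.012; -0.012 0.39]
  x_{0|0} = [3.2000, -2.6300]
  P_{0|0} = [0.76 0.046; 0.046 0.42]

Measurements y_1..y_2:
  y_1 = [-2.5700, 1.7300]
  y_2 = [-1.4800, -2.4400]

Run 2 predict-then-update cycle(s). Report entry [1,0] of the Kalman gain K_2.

K[1,0] = 0.1005

step 1: x^-=[2.1743, -2.6300]  P^-=[0.9498 0.2028; 0.2028 0.5000]  H_jac=[-0.5675 0.0000; 0.0000 0.4896]  S=[0.6159 -0.0683; -0.0683 0.5098]  K=[-0.8664 0.0786; -0.1356 0.4619]  nu=[-3.3934, 2.6020]  x^+=[5.3189, -0.9679]  P^+=[0.4749 0.0838; 0.0838 0.3713]
step 2: x^-=[4.9414, -0.9679]  P^-=[0.6868 0.2217; 0.2217 0.4513]  H_jac=[0.2270 0.0000; 0.0000 0.8237]  S=[0.3454 0.0295; 0.0295 0.6962]  K=[0.4307 0.2440; 0.1005 0.5297]  nu=[-0.5061, -3.0071]  x^+=[3.9897, -2.6116]  P^+=[0.5751 0.1093; 0.1093 0.2493]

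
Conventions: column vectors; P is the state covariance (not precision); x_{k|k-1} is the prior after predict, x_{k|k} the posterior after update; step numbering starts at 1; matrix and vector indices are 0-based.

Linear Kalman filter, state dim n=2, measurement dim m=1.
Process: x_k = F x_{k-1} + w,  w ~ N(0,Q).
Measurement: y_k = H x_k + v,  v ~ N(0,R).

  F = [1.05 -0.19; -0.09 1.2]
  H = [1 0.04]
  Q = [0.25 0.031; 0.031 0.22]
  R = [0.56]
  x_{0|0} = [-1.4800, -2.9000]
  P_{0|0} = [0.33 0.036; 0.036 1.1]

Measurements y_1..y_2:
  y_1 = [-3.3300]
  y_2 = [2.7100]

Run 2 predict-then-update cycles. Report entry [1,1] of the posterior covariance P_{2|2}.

step 1: x^-=[-1.0030, -3.3468]  P^-=[0.6392 -0.2050; -0.2050 1.7989]  S=[1.1856]  K=[0.5322; -0.1122]  nu=[-2.1931]  x^+=[-2.1701, -3.1007]  P^+=[0.3034 -0.1342; -0.1342 1.7840]
step 2: x^-=[-1.6895, -3.5255]  P^-=[0.7024 -0.5758; -0.5758 2.8204]  S=[1.2209]  K=[0.5565; -0.3792]  nu=[4.5405]  x^+=[0.8372, -5.2474]  P^+=[0.3244 -0.3182; -0.3182 2.6448]

P_post[1,1] = 2.6448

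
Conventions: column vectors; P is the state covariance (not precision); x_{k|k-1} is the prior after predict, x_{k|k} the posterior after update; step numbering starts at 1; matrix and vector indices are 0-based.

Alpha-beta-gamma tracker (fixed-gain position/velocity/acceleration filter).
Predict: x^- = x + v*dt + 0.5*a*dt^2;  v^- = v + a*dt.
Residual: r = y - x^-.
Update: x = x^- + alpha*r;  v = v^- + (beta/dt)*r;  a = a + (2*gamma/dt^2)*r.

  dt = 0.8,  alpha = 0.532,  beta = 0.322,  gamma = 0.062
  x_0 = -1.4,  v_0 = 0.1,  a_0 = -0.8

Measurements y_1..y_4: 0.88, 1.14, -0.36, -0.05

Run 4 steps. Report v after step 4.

step 1: x_pred=-1.5760  r=2.4560  x^+=-0.2694  v^+=0.4485  a^+=-0.3242
step 2: x_pred=-0.0143  r=1.1543  x^+=0.5998  v^+=0.6538  a^+=-0.1005
step 3: x_pred=1.0907  r=-1.4507  x^+=0.3189  v^+=-0.0105  a^+=-0.3816
step 4: x_pred=0.1884  r=-0.2384  x^+=0.0616  v^+=-0.4117  a^+=-0.4278

v_post = -0.4117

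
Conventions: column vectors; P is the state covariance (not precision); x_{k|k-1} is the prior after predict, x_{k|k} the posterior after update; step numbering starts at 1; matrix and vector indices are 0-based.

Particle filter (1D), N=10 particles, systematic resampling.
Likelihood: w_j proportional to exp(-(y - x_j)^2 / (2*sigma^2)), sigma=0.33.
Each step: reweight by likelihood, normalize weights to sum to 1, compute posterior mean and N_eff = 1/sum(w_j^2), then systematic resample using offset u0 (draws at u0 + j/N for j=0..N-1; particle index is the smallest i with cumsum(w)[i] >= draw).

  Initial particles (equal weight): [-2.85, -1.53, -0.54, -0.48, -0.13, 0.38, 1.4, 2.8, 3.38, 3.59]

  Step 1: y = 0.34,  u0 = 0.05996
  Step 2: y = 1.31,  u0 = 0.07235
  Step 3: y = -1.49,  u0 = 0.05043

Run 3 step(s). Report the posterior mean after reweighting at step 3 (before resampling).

post_mean = 0.3800

step 1: w=[0.0000, 0.0000, 0.0199, 0.0318, 0.2527, 0.6916, 0.0040, 0.0000, 0.0000, 0.0000]  mean=0.2096  Neff=1.8396  idx=[4, 4, 4, 5, 5, 5, 5, 5, 5, 5]
step 2: w=[0.0006, 0.0006, 0.0006, 0.1426, 0.1426, 0.1426, 0.1426, 0.1426, 0.1426, 0.1426]  mean=0.3792  Neff=7.0233  idx=[3, 4, 4, 5, 6, 7, 7, 8, 9, 9]
step 3: w=[0.1000, 0.1000, 0.1000, 0.1000, 0.1000, 0.1000, 0.1000, 0.1000, 0.1000, 0.1000]  mean=0.3800  Neff=10.0000  idx=[0, 1, 2, 3, 4, 5, 6, 7, 8, 9]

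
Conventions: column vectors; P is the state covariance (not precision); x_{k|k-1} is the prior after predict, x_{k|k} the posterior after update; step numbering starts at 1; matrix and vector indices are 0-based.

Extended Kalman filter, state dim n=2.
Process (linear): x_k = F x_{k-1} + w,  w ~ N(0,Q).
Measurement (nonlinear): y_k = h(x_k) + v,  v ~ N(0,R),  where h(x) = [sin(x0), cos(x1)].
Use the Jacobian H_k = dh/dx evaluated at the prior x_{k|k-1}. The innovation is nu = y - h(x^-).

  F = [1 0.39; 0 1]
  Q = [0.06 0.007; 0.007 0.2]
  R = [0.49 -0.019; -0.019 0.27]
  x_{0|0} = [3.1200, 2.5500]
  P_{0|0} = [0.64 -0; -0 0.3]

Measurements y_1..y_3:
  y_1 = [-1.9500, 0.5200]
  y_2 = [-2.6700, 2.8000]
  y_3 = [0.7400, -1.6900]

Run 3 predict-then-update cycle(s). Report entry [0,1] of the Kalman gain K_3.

K[0,1] = 0.0298

step 1: x^-=[4.1145, 2.5500]  P^-=[0.7456 0.1240; 0.1240 0.5000]  H_jac=[-0.5629 0.0000; 0.0000 -0.5577]  S=[0.7263 0.0199; 0.0199 0.4255]  K=[-0.5742 -0.1356; -0.0782 -0.6517]  nu=[-1.1235, 1.3501]  x^+=[4.5765, 1.7581]  P^+=[0.4953 0.0461; 0.0461 0.3128]
step 2: x^-=[5.2621, 1.7581]  P^-=[0.6388 0.1751; 0.1751 0.5128]  H_jac=[0.5225 0.0000; 0.0000 -0.9825]  S=[0.6644 -0.1089; -0.1089 0.7650]  K=[0.4766 -0.1570; 0.0305 -0.6543]  nu=[-1.8174, 2.9862]  x^+=[3.9270, -0.2510]  P^+=[0.4527 0.0524; 0.0524 0.1804]
step 3: x^-=[3.8291, -0.2510]  P^-=[0.5810 0.1297; 0.1297 0.3804]  H_jac=[-0.7728 0.0000; 0.0000 0.2484]  S=[0.8370 -0.0439; -0.0439 0.2935]  K=[-0.5349 0.0298; -0.1037 0.3065]  nu=[1.3746, -2.6587]  x^+=[3.0146, -1.2084]  P^+=[0.3399 0.0733; 0.0733 0.3410]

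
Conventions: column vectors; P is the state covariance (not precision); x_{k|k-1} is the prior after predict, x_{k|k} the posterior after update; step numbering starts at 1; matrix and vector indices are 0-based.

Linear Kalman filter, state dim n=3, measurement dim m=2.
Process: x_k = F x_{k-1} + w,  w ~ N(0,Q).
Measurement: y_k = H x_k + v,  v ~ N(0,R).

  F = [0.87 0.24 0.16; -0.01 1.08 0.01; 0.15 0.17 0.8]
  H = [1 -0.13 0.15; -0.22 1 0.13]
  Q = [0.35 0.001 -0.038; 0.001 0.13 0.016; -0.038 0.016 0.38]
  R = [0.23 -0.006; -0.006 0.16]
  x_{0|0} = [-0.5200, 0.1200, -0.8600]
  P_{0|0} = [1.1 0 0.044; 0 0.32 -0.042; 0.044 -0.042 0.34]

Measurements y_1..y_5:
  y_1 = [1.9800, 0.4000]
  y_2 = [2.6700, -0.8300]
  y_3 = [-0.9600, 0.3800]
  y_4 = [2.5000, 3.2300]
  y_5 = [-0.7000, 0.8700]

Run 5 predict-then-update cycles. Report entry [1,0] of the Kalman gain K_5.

step 1: x^-=[-0.5612, 0.1262, -0.7456]  P^-=[1.2188 0.0679 0.1846; 0.0679 0.5025 0.0392; 0.1846 0.0392 0.6307]  S=[1.5076 -0.2342; -0.2342 0.7019]  K=[0.8246 0.0241; 0.1209 0.7422; 0.2106 0.1850]  nu=[2.6694, 0.2473]  x^+=[1.6461, 0.6324, -0.1378]  P^+=[0.2024 0.0491 -0.0434; 0.0491 0.1358 -0.0538; -0.0434 -0.0538 0.5581]
step 2: x^-=[1.5618, 0.6652, 0.2442]  P^-=[0.5296 0.0716 0.0314; 0.0716 0.2863 0.0067; 0.0314 0.0067 0.7231]  S=[0.7712 -0.0680; -0.0680 0.4526]  K=[0.6818 0.0123; 0.1001 0.6147; 0.2012 0.2375]  nu=[1.1580, -1.1833]  x^+=[2.3368, 0.0537, 0.1961]  P^+=[0.1722 0.0441 -0.0645; 0.0441 0.1159 -0.0649; -0.0645 -0.0649 0.6729]
step 3: x^-=[2.0773, 0.0366, 0.5165]  P^-=[0.4997 0.0602 0.0228; 0.0602 0.2629 -0.0063; 0.0228 -0.0063 0.7870]  S=[0.7433 -0.0715; -0.0715 0.4310]  K=[0.6665 0.0020; 0.0907 0.5925; 0.2143 0.2468]  nu=[-3.1100, 0.7333]  x^+=[0.0058, 0.1890, 0.0310]  P^+=[0.1697 0.0430 -0.0718; 0.0430 0.1132 -0.0730; -0.0718 -0.0730 0.7342]
step 4: x^-=[0.0553, 0.2044, 0.0578]  P^-=[0.4961 0.0570 0.0229; 0.0570 0.2596 -0.0135; 0.0229 -0.0135 0.8221]  S=[0.7415 -0.0738; -0.0738 0.4276]  K=[0.6636 -0.0004; 0.0872 0.5888; 0.2240 0.2452]  nu=[2.4625, 3.0303]  x^+=[1.6882, 2.2033, 1.3525]  P^+=[0.1695 0.0430 -0.0752; 0.0430 0.1133 -0.0784; -0.0752 -0.0784 0.7672]
step 5: x^-=[2.2139, 2.3762, 1.7098]  P^-=[0.4955 0.0562 0.0235; 0.0562 0.2597 -0.0178; 0.0235 -0.0178 0.8409]  S=[0.7419 -0.0747; -0.0747 0.4272]  K=[0.6627 -0.0007; 0.0859 0.5885; 0.2292 0.2422]  nu=[-2.8614, -1.2414]  x^+=[0.3186, 1.3999, 0.7533]  P^+=[0.1696 0.0433 -0.0771; 0.0433 0.1138 -0.0817; -0.0771 -0.0817 0.7852]

K[1,0] = 0.0859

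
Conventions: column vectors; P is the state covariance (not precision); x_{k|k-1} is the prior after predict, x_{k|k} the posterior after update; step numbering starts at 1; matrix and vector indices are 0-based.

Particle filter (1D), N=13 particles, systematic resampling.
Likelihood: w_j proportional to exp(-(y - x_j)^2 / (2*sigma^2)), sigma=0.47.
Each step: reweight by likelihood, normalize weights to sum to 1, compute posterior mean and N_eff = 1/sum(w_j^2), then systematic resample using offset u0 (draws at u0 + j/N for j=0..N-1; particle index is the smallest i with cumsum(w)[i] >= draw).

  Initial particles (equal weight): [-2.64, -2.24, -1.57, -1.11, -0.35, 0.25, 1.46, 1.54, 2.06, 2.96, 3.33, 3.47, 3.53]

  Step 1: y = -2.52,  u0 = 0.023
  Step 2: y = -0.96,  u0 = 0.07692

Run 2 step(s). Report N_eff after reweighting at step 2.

step 1: w=[0.4974, 0.4303, 0.0666, 0.0057, 0.0000, 0.0000, 0.0000, 0.0000, 0.0000, 0.0000, 0.0000, 0.0000, 0.0000]  mean=-2.3878  Neff=2.2884  idx=[0, 0, 0, 0, 0, 0, 0, 1, 1, 1, 1, 1, 2]
step 2: w=[0.0030, 0.0030, 0.0030, 0.0030, 0.0030, 0.0030, 0.0030, 0.0434, 0.0434, 0.0434, 0.0434, 0.0434, 0.7623]  mean=-1.7376  Neff=1.6934  idx=[8, 10, 11, 12, 12, 12, 12, 12, 12, 12, 12, 12, 12]

N_eff = 1.6934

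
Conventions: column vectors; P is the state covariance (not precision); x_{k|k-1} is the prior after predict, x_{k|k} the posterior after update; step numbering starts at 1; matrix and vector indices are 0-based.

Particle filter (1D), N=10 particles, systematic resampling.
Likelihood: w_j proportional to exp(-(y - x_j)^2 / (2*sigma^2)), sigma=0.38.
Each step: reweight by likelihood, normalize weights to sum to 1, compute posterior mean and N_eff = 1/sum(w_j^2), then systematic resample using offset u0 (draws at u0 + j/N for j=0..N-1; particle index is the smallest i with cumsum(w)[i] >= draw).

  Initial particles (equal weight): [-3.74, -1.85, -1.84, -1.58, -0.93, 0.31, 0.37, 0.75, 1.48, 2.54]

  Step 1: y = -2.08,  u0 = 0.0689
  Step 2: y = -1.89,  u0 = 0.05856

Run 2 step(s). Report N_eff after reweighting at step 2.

step 1: w=[0.0000, 0.3997, 0.3933, 0.2020, 0.0049, 0.0000, 0.0000, 0.0000, 0.0000, 0.0000]  mean=-1.7871  Neff=2.8145  idx=[1, 1, 1, 1, 2, 2, 2, 2, 3, 3]
step 2: w=[0.1061, 0.1061, 0.1061, 0.1061, 0.1057, 0.1057, 0.1057, 0.1057, 0.0765, 0.0765]  mean=-1.8045  Neff=9.8633  idx=[0, 1, 2, 3, 4, 5, 6, 7, 8, 9]

N_eff = 9.8633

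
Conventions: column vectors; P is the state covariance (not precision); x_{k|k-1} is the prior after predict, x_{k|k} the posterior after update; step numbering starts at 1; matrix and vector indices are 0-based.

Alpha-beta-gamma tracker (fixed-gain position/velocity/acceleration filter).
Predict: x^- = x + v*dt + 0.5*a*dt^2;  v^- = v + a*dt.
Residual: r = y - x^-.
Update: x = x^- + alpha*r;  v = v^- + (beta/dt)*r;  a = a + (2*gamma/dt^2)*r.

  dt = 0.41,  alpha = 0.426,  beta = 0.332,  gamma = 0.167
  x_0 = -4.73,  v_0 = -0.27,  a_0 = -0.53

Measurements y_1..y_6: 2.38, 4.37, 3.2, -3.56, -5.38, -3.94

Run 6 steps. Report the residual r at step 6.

resid = 6.1795

step 1: x_pred=-4.8852  r=7.2652  x^+=-1.7903  v^+=5.3958  a^+=13.9054
step 2: x_pred=1.5908  r=2.7792  x^+=2.7747  v^+=13.3475  a^+=19.4275
step 3: x_pred=9.8801  r=-6.6801  x^+=7.0344  v^+=15.9035  a^+=6.1548
step 4: x_pred=14.0721  r=-17.6321  x^+=6.5608  v^+=4.1493  a^+=-28.8787
step 5: x_pred=5.8348  r=-11.2148  x^+=1.0573  v^+=-16.7722  a^+=-51.1615
step 6: x_pred=-10.1195  r=6.1795  x^+=-7.4870  v^+=-32.7446  a^+=-38.8835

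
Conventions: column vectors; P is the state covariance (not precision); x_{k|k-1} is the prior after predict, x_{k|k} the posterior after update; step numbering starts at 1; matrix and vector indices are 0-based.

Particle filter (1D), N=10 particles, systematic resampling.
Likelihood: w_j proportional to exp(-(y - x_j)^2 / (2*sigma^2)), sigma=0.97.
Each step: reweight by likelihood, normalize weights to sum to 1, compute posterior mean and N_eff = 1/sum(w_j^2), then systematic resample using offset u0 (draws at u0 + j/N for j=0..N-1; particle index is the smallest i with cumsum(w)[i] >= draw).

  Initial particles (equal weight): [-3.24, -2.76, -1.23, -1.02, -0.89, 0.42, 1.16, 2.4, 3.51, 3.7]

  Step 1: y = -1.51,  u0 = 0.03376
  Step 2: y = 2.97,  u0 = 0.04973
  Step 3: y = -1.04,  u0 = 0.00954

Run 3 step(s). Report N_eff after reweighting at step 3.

N_eff = 9.9996

step 1: w=[0.0590, 0.1262, 0.2776, 0.2547, 0.2359, 0.0400, 0.0065, 0.0001, 0.0000, 0.0000]  mean=-1.3259  Neff=4.5738  idx=[0, 1, 2, 2, 2, 3, 3, 4, 4, 4]
step 2: w=[0.0000, 0.0000, 0.0479, 0.0479, 0.0479, 0.1196, 0.1196, 0.2057, 0.2057, 0.2057]  mean=-0.9700  Neff=6.1580  idx=[3, 5, 5, 6, 7, 7, 8, 8, 9, 9]
step 3: w=[0.0990, 0.1009, 0.1009, 0.1009, 0.0997, 0.0997, 0.0997, 0.0997, 0.0997, 0.0997]  mean=-0.9630  Neff=9.9996  idx=[0, 1, 2, 3, 4, 5, 6, 7, 8, 9]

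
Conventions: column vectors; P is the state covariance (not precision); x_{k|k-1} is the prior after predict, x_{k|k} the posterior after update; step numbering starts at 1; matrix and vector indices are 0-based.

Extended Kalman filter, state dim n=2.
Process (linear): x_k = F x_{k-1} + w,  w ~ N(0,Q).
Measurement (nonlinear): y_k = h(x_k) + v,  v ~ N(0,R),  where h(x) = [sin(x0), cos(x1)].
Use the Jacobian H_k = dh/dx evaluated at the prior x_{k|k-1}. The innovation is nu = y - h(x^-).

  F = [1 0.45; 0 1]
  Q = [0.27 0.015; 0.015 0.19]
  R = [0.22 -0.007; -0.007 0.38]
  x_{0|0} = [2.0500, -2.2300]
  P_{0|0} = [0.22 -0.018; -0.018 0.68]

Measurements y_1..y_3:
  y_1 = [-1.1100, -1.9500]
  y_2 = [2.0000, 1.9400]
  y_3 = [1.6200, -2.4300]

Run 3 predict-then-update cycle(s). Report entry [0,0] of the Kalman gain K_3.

step 1: x^-=[1.0465, -2.2300]  P^-=[0.6115 0.3030; 0.3030 0.8700]  H_jac=[0.5006 0.0000; 0.0000 0.7905]  S=[0.3732 0.1129; 0.1129 0.9236]  K=[0.7702 0.1652; 0.1881 0.7216]  nu=[-1.9757, -1.3375]  x^+=[-0.6961, -3.5668]  P^+=[0.3362 0.0726; 0.0726 0.3452]
step 2: x^-=[-2.3011, -3.5668]  P^-=[0.7414 0.2429; 0.2429 0.5352]  H_jac=[-0.6671 0.0000; 0.0000 -0.4125]  S=[0.5500 0.0599; 0.0599 0.4711]  K=[-0.8885 -0.0998; -0.2471 -0.4373]  nu=[2.7449, 2.8510]  x^+=[-5.0246, -5.4917]  P^+=[0.2920 0.0769; 0.0769 0.3986]
step 3: x^-=[-7.4959, -5.4917]  P^-=[0.7119 0.2713; 0.2713 0.5886]  H_jac=[0.3505 0.0000; 0.0000 -0.7114]  S=[0.3075 -0.0746; -0.0746 0.6779]  K=[0.7628 -0.2007; 0.1637 -0.5997]  nu=[2.5566, -3.1328]  x^+=[-4.9169, -3.1945]  P^+=[0.4828 0.1147; 0.1147 0.3219]

K[0,0] = 0.7628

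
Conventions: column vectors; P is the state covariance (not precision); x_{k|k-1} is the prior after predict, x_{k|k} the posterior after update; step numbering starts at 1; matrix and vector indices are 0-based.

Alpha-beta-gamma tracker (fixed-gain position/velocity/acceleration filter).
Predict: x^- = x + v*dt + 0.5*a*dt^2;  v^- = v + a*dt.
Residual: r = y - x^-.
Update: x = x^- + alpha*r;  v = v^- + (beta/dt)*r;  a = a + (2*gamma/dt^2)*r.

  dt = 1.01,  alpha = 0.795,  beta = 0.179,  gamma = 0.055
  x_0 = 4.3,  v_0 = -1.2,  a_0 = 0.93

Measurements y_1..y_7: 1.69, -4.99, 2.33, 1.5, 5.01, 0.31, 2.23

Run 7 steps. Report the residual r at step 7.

step 1: x_pred=3.5623  r=-1.8723  x^+=2.0738  v^+=-0.5925  a^+=0.7281
step 2: x_pred=1.8467  r=-6.8367  x^+=-3.5885  v^+=-1.0688  a^+=-0.0091
step 3: x_pred=-4.6726  r=7.0026  x^+=0.8945  v^+=0.1630  a^+=0.7460
step 4: x_pred=1.4396  r=0.0604  x^+=1.4876  v^+=0.9272  a^+=0.7525
step 5: x_pred=2.8079  r=2.2021  x^+=4.5586  v^+=2.0775  a^+=0.9900
step 6: x_pred=7.1618  r=-6.8518  x^+=1.7146  v^+=1.8630  a^+=0.2511
step 7: x_pred=3.7243  r=-1.4943  x^+=2.5363  v^+=1.8518  a^+=0.0900

resid = -1.4943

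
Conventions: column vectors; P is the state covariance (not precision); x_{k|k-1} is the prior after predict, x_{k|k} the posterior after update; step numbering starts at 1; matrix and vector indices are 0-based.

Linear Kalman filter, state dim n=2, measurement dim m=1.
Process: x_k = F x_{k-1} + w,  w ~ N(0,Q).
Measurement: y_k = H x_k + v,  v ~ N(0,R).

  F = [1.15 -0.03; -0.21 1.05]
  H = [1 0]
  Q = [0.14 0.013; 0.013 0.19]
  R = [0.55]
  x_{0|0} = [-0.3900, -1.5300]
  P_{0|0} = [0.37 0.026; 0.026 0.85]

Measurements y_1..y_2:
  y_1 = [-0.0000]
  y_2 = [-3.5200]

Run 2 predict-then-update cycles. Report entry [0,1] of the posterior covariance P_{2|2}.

step 1: x^-=[-0.4026, -1.5246]  P^-=[0.6283 -0.0716; -0.0716 1.1320]  S=[1.1783]  K=[0.5332; -0.0607]  nu=[0.4026]  x^+=[-0.1879, -1.5491]  P^+=[0.2933 -0.0334; -0.0334 1.1276]
step 2: x^-=[-0.1696, -1.5870]  P^-=[0.5312 -0.1339; -0.1339 1.4609]  S=[1.0812]  K=[0.4913; -0.1238]  nu=[-3.3504]  x^+=[-1.8157, -1.1721]  P^+=[0.2702 -0.0681; -0.0681 1.4443]

P_post[0,1] = -0.0681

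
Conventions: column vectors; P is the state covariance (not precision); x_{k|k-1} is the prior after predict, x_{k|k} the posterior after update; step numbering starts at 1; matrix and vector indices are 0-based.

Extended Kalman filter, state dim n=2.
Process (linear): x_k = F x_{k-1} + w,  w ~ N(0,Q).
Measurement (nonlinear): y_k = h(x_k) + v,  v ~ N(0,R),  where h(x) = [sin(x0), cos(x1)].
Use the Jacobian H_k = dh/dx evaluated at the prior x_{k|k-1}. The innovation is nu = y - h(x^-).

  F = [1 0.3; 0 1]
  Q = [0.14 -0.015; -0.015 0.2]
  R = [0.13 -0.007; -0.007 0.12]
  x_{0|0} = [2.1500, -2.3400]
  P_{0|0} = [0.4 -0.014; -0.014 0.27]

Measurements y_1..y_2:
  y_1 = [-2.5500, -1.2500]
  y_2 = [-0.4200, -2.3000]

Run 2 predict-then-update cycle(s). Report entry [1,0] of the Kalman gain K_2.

K[1,0] = 0.0746

step 1: x^-=[1.4480, -2.3400]  P^-=[0.5559 0.0520; 0.0520 0.4700]  H_jac=[0.1225 0.0000; 0.0000 0.7185]  S=[0.1383 -0.0024; -0.0024 0.3626]  K=[0.4941 0.1063; 0.0624 0.9317]  nu=[-3.5425, -0.5544]  x^+=[-0.3612, -3.0775]  P^+=[0.5183 0.0129; 0.0129 0.1550]
step 2: x^-=[-1.2844, -3.0775]  P^-=[0.6800 0.0444; 0.0444 0.3550]  H_jac=[0.2825 0.0000; 0.0000 0.0641]  S=[0.1843 -0.0062; -0.0062 0.1215]  K=[1.0451 0.0768; 0.0746 0.1911]  nu=[0.5393, -1.3021]  x^+=[-0.8208, -3.2861]  P^+=[0.4790 0.0296; 0.0296 0.3497]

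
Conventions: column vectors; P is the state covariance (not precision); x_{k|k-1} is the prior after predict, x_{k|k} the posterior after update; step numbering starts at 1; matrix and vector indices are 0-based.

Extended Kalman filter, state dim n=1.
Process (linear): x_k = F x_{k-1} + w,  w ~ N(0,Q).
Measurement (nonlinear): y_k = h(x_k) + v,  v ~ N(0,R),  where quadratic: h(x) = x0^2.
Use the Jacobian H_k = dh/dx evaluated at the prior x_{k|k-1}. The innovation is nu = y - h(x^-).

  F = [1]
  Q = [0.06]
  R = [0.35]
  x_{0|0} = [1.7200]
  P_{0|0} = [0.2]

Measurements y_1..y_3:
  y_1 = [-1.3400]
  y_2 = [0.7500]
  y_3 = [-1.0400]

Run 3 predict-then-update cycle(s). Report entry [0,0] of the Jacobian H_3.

step 1: x^-=[1.7200]  P^-=[0.2600]  H_jac=[3.4400]  S=[3.4267]  K=[0.2610]  nu=[-4.2984]  x^+=[0.5981]  P^+=[0.0266]
step 2: x^-=[0.5981]  P^-=[0.0866]  H_jac=[1.1962]  S=[0.4738]  K=[0.2185]  nu=[0.3923]  x^+=[0.6838]  P^+=[0.0639]
step 3: x^-=[0.6838]  P^-=[0.1239]  H_jac=[1.3676]  S=[0.5818]  K=[0.2913]  nu=[-1.5076]  x^+=[0.2446]  P^+=[0.0746]

H_jac[0,0] = 1.3676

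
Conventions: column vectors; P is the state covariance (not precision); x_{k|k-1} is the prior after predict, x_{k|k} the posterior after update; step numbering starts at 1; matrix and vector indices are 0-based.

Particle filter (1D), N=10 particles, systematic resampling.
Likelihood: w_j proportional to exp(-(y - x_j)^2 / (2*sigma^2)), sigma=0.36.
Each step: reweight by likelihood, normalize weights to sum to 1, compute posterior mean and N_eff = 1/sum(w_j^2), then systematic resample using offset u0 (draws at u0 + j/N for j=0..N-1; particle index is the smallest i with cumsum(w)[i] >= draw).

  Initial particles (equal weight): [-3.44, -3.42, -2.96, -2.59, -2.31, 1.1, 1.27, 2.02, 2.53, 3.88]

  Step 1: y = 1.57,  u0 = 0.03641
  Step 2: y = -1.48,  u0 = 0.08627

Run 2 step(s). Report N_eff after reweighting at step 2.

step 1: w=[0.0000, 0.0000, 0.0000, 0.0000, 0.0000, 0.2633, 0.4363, 0.2827, 0.0176, 0.0000]  mean=1.4595  Neff=2.9415  idx=[5, 5, 5, 6, 6, 6, 6, 7, 7, 7]
step 2: w=[0.3204, 0.3204, 0.3204, 0.0097, 0.0097, 0.0097, 0.0097, 0.0000, 0.0000, 0.0000]  mean=1.1066  Neff=3.2435  idx=[0, 0, 0, 1, 1, 1, 2, 2, 2, 5]

N_eff = 3.2435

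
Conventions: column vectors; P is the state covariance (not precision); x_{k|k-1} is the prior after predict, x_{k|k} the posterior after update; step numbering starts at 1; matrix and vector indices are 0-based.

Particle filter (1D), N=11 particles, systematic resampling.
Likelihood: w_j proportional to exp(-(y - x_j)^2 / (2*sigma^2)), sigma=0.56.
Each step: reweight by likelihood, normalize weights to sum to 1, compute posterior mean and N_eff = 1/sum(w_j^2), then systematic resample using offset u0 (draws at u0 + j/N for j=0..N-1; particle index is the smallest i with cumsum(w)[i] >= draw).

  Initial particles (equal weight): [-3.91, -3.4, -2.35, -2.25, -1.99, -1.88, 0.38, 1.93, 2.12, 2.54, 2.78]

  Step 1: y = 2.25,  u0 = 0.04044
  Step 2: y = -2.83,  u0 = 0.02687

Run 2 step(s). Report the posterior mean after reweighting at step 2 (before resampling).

post_mean = 1.9396

step 1: w=[0.0000, 0.0000, 0.0000, 0.0000, 0.0000, 0.0000, 0.0011, 0.2543, 0.2914, 0.2618, 0.1913]  mean=2.3059  Neff=3.9254  idx=[7, 7, 7, 8, 8, 8, 9, 9, 9, 10, 10]
step 2: w=[0.3166, 0.3166, 0.3166, 0.0167, 0.0167, 0.0167, 0.0000, 0.0000, 0.0000, 0.0000, 0.0000]  mean=1.9396  Neff=3.3162  idx=[0, 0, 0, 0, 1, 1, 1, 2, 2, 2, 2]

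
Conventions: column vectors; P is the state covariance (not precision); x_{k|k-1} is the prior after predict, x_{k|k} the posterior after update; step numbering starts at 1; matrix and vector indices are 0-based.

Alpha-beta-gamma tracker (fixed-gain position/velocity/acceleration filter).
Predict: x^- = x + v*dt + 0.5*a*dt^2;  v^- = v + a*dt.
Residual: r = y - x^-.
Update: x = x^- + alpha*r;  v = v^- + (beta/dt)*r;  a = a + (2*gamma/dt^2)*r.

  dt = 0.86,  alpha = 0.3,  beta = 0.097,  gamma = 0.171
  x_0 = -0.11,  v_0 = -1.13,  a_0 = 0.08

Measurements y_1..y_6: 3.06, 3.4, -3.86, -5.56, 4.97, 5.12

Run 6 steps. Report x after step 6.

x_post = 1.5969

step 1: x_pred=-1.0522  r=4.1122  x^+=0.1814  v^+=-0.5974  a^+=1.9815
step 2: x_pred=0.4005  r=2.9995  x^+=1.3003  v^+=1.4451  a^+=3.3686
step 3: x_pred=3.7888  r=-7.6488  x^+=1.4941  v^+=3.4793  a^+=-0.1683
step 4: x_pred=4.4241  r=-9.9841  x^+=1.4289  v^+=2.2084  a^+=-4.7851
step 5: x_pred=1.5586  r=3.4114  x^+=2.5820  v^+=-1.5220  a^+=-3.2076
step 6: x_pred=0.0869  r=5.0331  x^+=1.5969  v^+=-3.7129  a^+=-0.8803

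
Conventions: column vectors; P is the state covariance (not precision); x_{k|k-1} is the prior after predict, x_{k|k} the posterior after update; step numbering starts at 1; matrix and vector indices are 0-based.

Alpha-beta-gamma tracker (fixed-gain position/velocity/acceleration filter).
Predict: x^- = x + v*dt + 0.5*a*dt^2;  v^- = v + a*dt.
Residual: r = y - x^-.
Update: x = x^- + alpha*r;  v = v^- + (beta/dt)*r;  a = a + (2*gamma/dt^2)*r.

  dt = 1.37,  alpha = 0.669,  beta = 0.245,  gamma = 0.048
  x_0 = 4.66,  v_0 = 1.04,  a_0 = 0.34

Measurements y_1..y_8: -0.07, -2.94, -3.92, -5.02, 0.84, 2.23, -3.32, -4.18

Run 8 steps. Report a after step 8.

a_post = -0.0181

step 1: x_pred=6.4039  r=-6.4739  x^+=2.0729  v^+=0.3481  a^+=0.0089
step 2: x_pred=2.5580  r=-5.4980  x^+=-1.1202  v^+=-0.6230  a^+=-0.2723
step 3: x_pred=-2.2292  r=-1.6908  x^+=-3.3604  v^+=-1.2985  a^+=-0.3588
step 4: x_pred=-5.4760  r=0.4560  x^+=-5.1709  v^+=-1.7085  a^+=-0.3355
step 5: x_pred=-7.8264  r=8.6664  x^+=-2.0286  v^+=-0.6183  a^+=0.1078
step 6: x_pred=-2.7745  r=5.0045  x^+=0.5735  v^+=0.4243  a^+=0.3637
step 7: x_pred=1.4962  r=-4.8162  x^+=-1.7258  v^+=0.0614  a^+=0.1174
step 8: x_pred=-1.5316  r=-2.6484  x^+=-3.3034  v^+=-0.2514  a^+=-0.0181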